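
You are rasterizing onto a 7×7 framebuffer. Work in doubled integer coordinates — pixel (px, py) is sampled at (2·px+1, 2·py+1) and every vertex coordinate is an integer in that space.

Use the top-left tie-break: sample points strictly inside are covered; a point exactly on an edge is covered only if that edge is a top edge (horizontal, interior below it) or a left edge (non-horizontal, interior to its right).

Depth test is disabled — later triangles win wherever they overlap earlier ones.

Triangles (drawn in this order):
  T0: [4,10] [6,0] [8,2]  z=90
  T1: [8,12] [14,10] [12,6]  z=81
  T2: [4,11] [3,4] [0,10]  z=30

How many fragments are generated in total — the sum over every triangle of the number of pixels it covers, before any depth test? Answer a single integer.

T0:
  2·area = 24
  edge (4, 10)→(6, 0): d=(2,-10) top-left  bias=+0
  edge (6, 0)→(8, 2): d=(2,2) right/bottom  bias=-1
  edge (8, 2)→(4, 10): d=(-4,8) right/bottom  bias=-1
    (3,0)@(7, 1): e=[12,0,12] → ·  [on edge]
    (3,1)@(7, 3): e=[16,4,4] → #
    (4,1)@(9, 3): e=[36,0,-12] → ·  [on edge]
    (2,2)@(5, 5): e=[0,12,12] → #  [on edge]
    (3,2)@(7, 5): e=[20,8,-4] → ·
    (5,2)@(11, 5): e=[60,0,-36] → ·  [on edge]
    (2,3)@(5, 7): e=[4,16,4] → #
    (3,3)@(7, 7): e=[24,12,-12] → ·
    (6,3)@(13, 7): e=[84,0,-60] → ·  [on edge]
    (2,4)@(5, 9): e=[8,20,-4] → ·
  covered (3 px):
    · · · · · · ·
    · · · # · · ·
    · · # · · · ·
    · · # · · · ·
    · · · · · · ·
    · · · · · · ·
    · · · · · · ·
T1:
  2·area = 28  (B↔C swapped to make it positive)
  edge (8, 12)→(12, 6): d=(4,-6) top-left  bias=+0
  edge (12, 6)→(14, 10): d=(2,4) right/bottom  bias=-1
  edge (14, 10)→(8, 12): d=(-6,2) right/bottom  bias=-1
    (5,4)@(11, 9): e=[6,10,12] → #
    (6,4)@(13, 9): e=[18,2,8] → #
    (4,5)@(9, 11): e=[2,22,4] → #
    (5,5)@(11, 11): e=[14,14,0] → ·  [on edge]
    (6,5)@(13, 11): e=[26,6,-4] → ·
    (2,6)@(5, 13): e=[-14,42,0] → ·  [on edge]
    (4,6)@(9, 13): e=[10,26,-8] → ·
  covered (3 px):
    · · · · · · ·
    · · · · · · ·
    · · · · · · ·
    · · · · · · ·
    · · · · · # #
    · · · · # · ·
    · · · · · · ·
T2:
  2·area = 27  (B↔C swapped to make it positive)
  edge (4, 11)→(0, 10): d=(-4,-1) top-left  bias=+0
  edge (0, 10)→(3, 4): d=(3,-6) top-left  bias=+0
  edge (3, 4)→(4, 11): d=(1,7) right/bottom  bias=-1
    (1,2)@(3, 5): e=[23,3,1] → #
    (2,2)@(5, 5): e=[25,15,-13] → ·
    (1,3)@(3, 7): e=[15,9,3] → #
    (2,3)@(5, 7): e=[17,21,-11] → ·
    (0,4)@(1, 9): e=[5,3,19] → #
    (2,4)@(5, 9): e=[9,27,-9] → ·
    (0,5)@(1, 11): e=[-3,9,21] → ·
    (1,5)@(3, 11): e=[-1,21,7] → ·
  covered (4 px):
    · · · · · · ·
    · · · · · · ·
    · # · · · · ·
    · # · · · · ·
    # # · · · · ·
    · · · · · · ·
    · · · · · · ·

Final: 10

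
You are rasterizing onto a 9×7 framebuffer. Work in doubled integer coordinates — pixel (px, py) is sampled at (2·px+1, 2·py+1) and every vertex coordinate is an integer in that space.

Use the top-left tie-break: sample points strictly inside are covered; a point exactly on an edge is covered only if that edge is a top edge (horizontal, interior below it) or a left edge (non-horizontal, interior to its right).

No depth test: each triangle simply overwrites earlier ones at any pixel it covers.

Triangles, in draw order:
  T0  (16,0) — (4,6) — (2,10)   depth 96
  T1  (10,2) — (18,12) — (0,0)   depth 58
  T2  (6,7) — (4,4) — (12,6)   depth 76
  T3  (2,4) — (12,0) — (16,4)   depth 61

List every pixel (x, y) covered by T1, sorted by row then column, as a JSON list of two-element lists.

T0:
  2·area = 36  (B↔C swapped to make it positive)
  edge (16, 0)→(2, 10): d=(-14,10) right/bottom  bias=-1
  edge (2, 10)→(4, 6): d=(2,-4) top-left  bias=+0
  edge (4, 6)→(16, 0): d=(12,-6) top-left  bias=+0
    (5,1)@(11, 3): e=[8,22,6] → █
    (6,1)@(13, 3): e=[-12,30,18] → ·
    (3,2)@(7, 5): e=[20,10,6] → █
    (4,2)@(9, 5): e=[0,18,18] → ·  [on edge]
    (5,2)@(11, 5): e=[-20,26,30] → ·
    (2,3)@(5, 7): e=[12,6,18] → █
    (3,3)@(7, 7): e=[-8,14,30] → ·
    (1,4)@(3, 9): e=[4,2,30] → █
    (2,4)@(5, 9): e=[-16,10,42] → ·
    (1,5)@(3, 11): e=[-24,6,54] → ·
  covered (4 px):
    · · · · · · · · ·
    · · · · · █ · · ·
    · · · █ · · · · ·
    · · █ · · · · · ·
    · █ · · · · · · ·
    · · · · · · · · ·
    · · · · · · · · ·
T1:
  2·area = 84
  edge (10, 2)→(18, 12): d=(8,10) right/bottom  bias=-1
  edge (18, 12)→(0, 0): d=(-18,-12) top-left  bias=+0
  edge (0, 0)→(10, 2): d=(10,2) right/bottom  bias=-1
    (1,0)@(3, 1): e=[62,18,4] → █
    (2,0)@(5, 1): e=[42,42,0] → ·  [on edge]
    (1,1)@(3, 3): e=[78,-18,24] → ·
    (2,1)@(5, 3): e=[58,6,20] → █
    (3,1)@(7, 3): e=[38,30,16] → █
    (4,1)@(9, 3): e=[18,54,12] → █
    (5,1)@(11, 3): e=[-2,78,8] → ·
    (7,1)@(15, 3): e=[-42,126,0] → ·  [on edge]
    (2,2)@(5, 5): e=[74,-30,40] → ·
    (3,2)@(7, 5): e=[54,-6,36] → ·
    (4,2)@(9, 5): e=[34,18,32] → █
    (5,2)@(11, 5): e=[14,42,28] → █
  covered (10 px):
    · █ · · · · · · ·
    · · █ █ █ · · · ·
    · · · · █ █ · · ·
    · · · · · █ █ · ·
    · · · · · · · █ ·
    · · · · · · · · █
    · · · · · · · · ·
T2:
  2·area = 20
  edge (6, 7)→(4, 4): d=(-2,-3) top-left  bias=+0
  edge (4, 4)→(12, 6): d=(8,2) right/bottom  bias=-1
  edge (12, 6)→(6, 7): d=(-6,1) right/bottom  bias=-1
    (2,2)@(5, 5): e=[1,6,13] → █
    (3,2)@(7, 5): e=[7,2,11] → █
    (4,2)@(9, 5): e=[13,-2,9] → ·
    (2,3)@(5, 7): e=[-3,22,1] → ·
    (3,3)@(7, 7): e=[3,18,-1] → ·
  covered (2 px):
    · · · · · · · · ·
    · · · · · · · · ·
    · · █ █ · · · · ·
    · · · · · · · · ·
    · · · · · · · · ·
    · · · · · · · · ·
    · · · · · · · · ·
T3:
  2·area = 56
  edge (2, 4)→(12, 0): d=(10,-4) top-left  bias=+0
  edge (12, 0)→(16, 4): d=(4,4) right/bottom  bias=-1
  edge (16, 4)→(2, 4): d=(-14,0) right/bottom  bias=-1
    (5,0)@(11, 1): e=[6,8,42] → █
    (6,0)@(13, 1): e=[14,0,42] → ·  [on edge]
    (2,1)@(5, 3): e=[2,40,14] → █
    (3,1)@(7, 3): e=[10,32,14] → █
    (4,1)@(9, 3): e=[18,24,14] → █
    (6,1)@(13, 3): e=[34,8,14] → █
    (7,1)@(15, 3): e=[42,0,14] → ·  [on edge]
    (2,2)@(5, 5): e=[22,48,-14] → ·
    (3,2)@(7, 5): e=[30,40,-14] → ·
    (4,2)@(9, 5): e=[38,32,-14] → ·
    (5,2)@(11, 5): e=[46,24,-14] → ·
    (6,2)@(13, 5): e=[54,16,-14] → ·
    (8,2)@(17, 5): e=[70,0,-14] → ·  [on edge]
  covered (6 px):
    · · · · · █ · · ·
    · · █ █ █ █ █ · ·
    · · · · · · · · ·
    · · · · · · · · ·
    · · · · · · · · ·
    · · · · · · · · ·
    · · · · · · · · ·

Answer: [[1,0],[2,1],[3,1],[4,1],[4,2],[5,2],[5,3],[6,3],[7,4],[8,5]]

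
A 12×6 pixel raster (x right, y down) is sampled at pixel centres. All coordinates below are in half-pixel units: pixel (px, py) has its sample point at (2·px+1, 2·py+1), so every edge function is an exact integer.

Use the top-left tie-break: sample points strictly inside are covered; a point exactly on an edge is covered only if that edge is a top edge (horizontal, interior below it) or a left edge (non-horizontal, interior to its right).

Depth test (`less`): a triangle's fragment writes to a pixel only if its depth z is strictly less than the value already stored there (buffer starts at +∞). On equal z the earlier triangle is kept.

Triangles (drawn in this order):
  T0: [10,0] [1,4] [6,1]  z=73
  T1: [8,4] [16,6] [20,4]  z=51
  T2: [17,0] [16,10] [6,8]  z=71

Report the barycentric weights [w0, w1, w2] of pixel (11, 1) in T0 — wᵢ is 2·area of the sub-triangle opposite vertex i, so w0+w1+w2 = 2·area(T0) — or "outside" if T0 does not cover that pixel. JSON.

T0:
  2·area = 7
  edge (10, 0)→(1, 4): d=(-9,4) right/bottom  bias=-1
  edge (1, 4)→(6, 1): d=(5,-3) top-left  bias=+0
  edge (6, 1)→(10, 0): d=(4,-1) top-left  bias=+0
    (3,0)@(7, 1): e=[3,3,1] → █
    (4,0)@(9, 1): e=[-5,9,3] → ·
    (1,1)@(3, 3): e=[1,1,5] → █
    (2,1)@(5, 3): e=[-7,7,7] → ·
    (3,1)@(7, 3): e=[-15,13,9] → ·
    (1,2)@(3, 5): e=[-17,11,13] → ·
  covered (2 px):
    · · · █ · · · · · · · ·
    · █ · · · · · · · · · ·
    · · · · · · · · · · · ·
    · · · · · · · · · · · ·
    · · · · · · · · · · · ·
    · · · · · · · · · · · ·
T1:
  2·area = 24  (B↔C swapped to make it positive)
  edge (8, 4)→(20, 4): d=(12,0) top-left  bias=+0
  edge (20, 4)→(16, 6): d=(-4,2) right/bottom  bias=-1
  edge (16, 6)→(8, 4): d=(-8,-2) top-left  bias=+0
    (6,2)@(13, 5): e=[12,10,2] → █
    (7,2)@(15, 5): e=[12,6,6] → █
    (8,2)@(17, 5): e=[12,2,10] → █
    (9,2)@(19, 5): e=[12,-2,14] → ·
    (6,3)@(13, 7): e=[36,2,-14] → ·
    (7,3)@(15, 7): e=[36,-2,-10] → ·
    (8,3)@(17, 7): e=[36,-6,-6] → ·
  covered (3 px):
    · · · · · · · · · · · ·
    · · · · · · · · · · · ·
    · · · · · · █ █ █ · · ·
    · · · · · · · · · · · ·
    · · · · · · · · · · · ·
    · · · · · · · · · · · ·
T2:
  2·area = 102
  edge (17, 0)→(16, 10): d=(-1,10) right/bottom  bias=-1
  edge (16, 10)→(6, 8): d=(-10,-2) top-left  bias=+0
  edge (6, 8)→(17, 0): d=(11,-8) top-left  bias=+0
    (6,1)@(13, 3): e=[37,64,1] → █
    (7,1)@(15, 3): e=[17,68,17] → █
    (8,1)@(17, 3): e=[-3,72,33] → ·
    (5,2)@(11, 5): e=[55,40,7] → █
    (8,2)@(17, 5): e=[-5,52,55] → ·
    (0,3)@(1, 7): e=[153,0,-51] → ·  [on edge]
    (4,3)@(9, 7): e=[73,16,13] → █
    (8,3)@(17, 7): e=[-7,32,77] → ·
    (4,4)@(9, 9): e=[71,-4,35] → ·
    (5,4)@(11, 9): e=[51,0,51] → █  [on edge]
    (8,4)@(17, 9): e=[-9,12,99] → ·
    (5,5)@(11, 11): e=[49,-20,73] → ·
    (10,5)@(21, 11): e=[-51,0,153] → ·  [on edge]
  covered (12 px):
    · · · · · · · · · · · ·
    · · · · · · █ █ · · · ·
    · · · · · █ █ █ · · · ·
    · · · · █ █ █ █ · · · ·
    · · · · · █ █ █ · · · ·
    · · · · · · · · · · · ·

Answer: "outside"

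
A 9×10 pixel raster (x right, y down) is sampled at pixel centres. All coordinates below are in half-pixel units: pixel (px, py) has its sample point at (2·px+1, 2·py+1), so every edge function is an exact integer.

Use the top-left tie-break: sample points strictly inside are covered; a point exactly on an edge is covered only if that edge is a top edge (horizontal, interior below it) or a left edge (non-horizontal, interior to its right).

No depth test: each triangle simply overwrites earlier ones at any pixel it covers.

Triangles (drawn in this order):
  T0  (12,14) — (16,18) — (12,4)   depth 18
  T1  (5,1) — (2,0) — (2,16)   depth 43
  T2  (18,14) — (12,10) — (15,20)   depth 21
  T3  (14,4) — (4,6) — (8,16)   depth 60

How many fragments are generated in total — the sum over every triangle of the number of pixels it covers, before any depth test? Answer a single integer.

T0:
  2·area = 40  (B↔C swapped to make it positive)
  edge (12, 14)→(12, 4): d=(0,-10) top-left  bias=+0
  edge (12, 4)→(16, 18): d=(4,14) right/bottom  bias=-1
  edge (16, 18)→(12, 14): d=(-4,-4) top-left  bias=+0
    (0,1)@(1, 3): e=[-110,150,0] → ·  [on edge]
    (1,2)@(3, 5): e=[-90,130,0] → ·  [on edge]
    (2,3)@(5, 7): e=[-70,110,0] → ·  [on edge]
    (3,4)@(7, 9): e=[-50,90,0] → ·  [on edge]
    (6,4)@(13, 9): e=[10,6,24] → #
    (7,4)@(15, 9): e=[30,-22,32] → ·
    (4,5)@(9, 11): e=[-30,70,0] → ·  [on edge]
    (6,5)@(13, 11): e=[10,14,16] → #
    (7,5)@(15, 11): e=[30,-14,24] → ·
    (5,6)@(11, 13): e=[-10,50,0] → ·  [on edge]
    (6,6)@(13, 13): e=[10,22,8] → #
    (7,6)@(15, 13): e=[30,-6,16] → ·
    (6,7)@(13, 15): e=[10,30,0] → #  [on edge]
    (7,8)@(15, 17): e=[30,10,0] → #  [on edge]
    (8,9)@(17, 19): e=[50,-10,0] → ·  [on edge]
  covered (6 px):
    · · · · · · · · ·
    · · · · · · · · ·
    · · · · · · · · ·
    · · · · · · · · ·
    · · · · · · # · ·
    · · · · · · # · ·
    · · · · · · # · ·
    · · · · · · # # ·
    · · · · · · · # ·
    · · · · · · · · ·
T1:
  2·area = 48  (B↔C swapped to make it positive)
  edge (5, 1)→(2, 16): d=(-3,15) right/bottom  bias=-1
  edge (2, 16)→(2, 0): d=(0,-16) top-left  bias=+0
  edge (2, 0)→(5, 1): d=(3,1) right/bottom  bias=-1
    (1,0)@(3, 1): e=[30,16,2] → #
    (2,0)@(5, 1): e=[0,48,0] → ·  [on edge]
    (1,1)@(3, 3): e=[24,16,8] → #
    (2,1)@(5, 3): e=[-6,48,6] → ·
    (5,1)@(11, 3): e=[-96,144,0] → ·  [on edge]
    (1,2)@(3, 5): e=[18,16,14] → #
    (2,2)@(5, 5): e=[-12,48,12] → ·
    (8,2)@(17, 5): e=[-192,240,0] → ·  [on edge]
    (1,3)@(3, 7): e=[12,16,20] → #
    (2,3)@(5, 7): e=[-18,48,18] → ·
    (1,4)@(3, 9): e=[6,16,26] → #
    (2,4)@(5, 9): e=[-24,48,24] → ·
    (1,5)@(3, 11): e=[0,16,32] → ·  [on edge]
  covered (5 px):
    · # · · · · · · ·
    · # · · · · · · ·
    · # · · · · · · ·
    · # · · · · · · ·
    · # · · · · · · ·
    · · · · · · · · ·
    · · · · · · · · ·
    · · · · · · · · ·
    · · · · · · · · ·
    · · · · · · · · ·
T2:
  2·area = 48  (B↔C swapped to make it positive)
  edge (18, 14)→(15, 20): d=(-3,6) right/bottom  bias=-1
  edge (15, 20)→(12, 10): d=(-3,-10) top-left  bias=+0
  edge (12, 10)→(18, 14): d=(6,4) right/bottom  bias=-1
    (6,5)@(13, 11): e=[39,7,2] → #
    (7,5)@(15, 11): e=[27,27,-6] → ·
    (6,6)@(13, 13): e=[33,1,14] → #
    (7,6)@(15, 13): e=[21,21,6] → #
    (8,6)@(17, 13): e=[9,41,-2] → ·
    (6,7)@(13, 15): e=[27,-5,26] → ·
    (7,7)@(15, 15): e=[15,15,18] → #
    (8,7)@(17, 15): e=[3,35,10] → #
    (7,8)@(15, 17): e=[9,9,30] → #
    (8,8)@(17, 17): e=[-3,29,22] → ·
    (7,9)@(15, 19): e=[3,3,42] → #
    (8,9)@(17, 19): e=[-9,23,34] → ·
  covered (7 px):
    · · · · · · · · ·
    · · · · · · · · ·
    · · · · · · · · ·
    · · · · · · · · ·
    · · · · · · · · ·
    · · · · · · # · ·
    · · · · · · # # ·
    · · · · · · · # #
    · · · · · · · # ·
    · · · · · · · # ·
T3:
  2·area = 108  (B↔C swapped to make it positive)
  edge (14, 4)→(8, 16): d=(-6,12) right/bottom  bias=-1
  edge (8, 16)→(4, 6): d=(-4,-10) top-left  bias=+0
  edge (4, 6)→(14, 4): d=(10,-2) top-left  bias=+0
    (4,2)@(9, 5): e=[54,54,0] → #  [on edge]
    (5,2)@(11, 5): e=[30,74,4] → #
    (6,2)@(13, 5): e=[6,94,8] → #
    (7,2)@(15, 5): e=[-18,114,12] → ·
    (2,3)@(5, 7): e=[90,6,12] → #
    (3,3)@(7, 7): e=[66,26,16] → #
    (6,3)@(13, 7): e=[-6,86,28] → ·
    (2,4)@(5, 9): e=[78,-2,32] → ·
    (3,4)@(7, 9): e=[54,18,36] → #
    (6,4)@(13, 9): e=[-18,78,48] → ·
    (3,5)@(7, 11): e=[42,10,56] → #
    (5,5)@(11, 11): e=[-6,50,64] → ·
  covered (14 px):
    · · · · · · · · ·
    · · · · · · · · ·
    · · · · # # # · ·
    · · # # # # · · ·
    · · · # # # · · ·
    · · · # # · · · ·
    · · · # # · · · ·
    · · · · · · · · ·
    · · · · · · · · ·
    · · · · · · · · ·

Answer: 32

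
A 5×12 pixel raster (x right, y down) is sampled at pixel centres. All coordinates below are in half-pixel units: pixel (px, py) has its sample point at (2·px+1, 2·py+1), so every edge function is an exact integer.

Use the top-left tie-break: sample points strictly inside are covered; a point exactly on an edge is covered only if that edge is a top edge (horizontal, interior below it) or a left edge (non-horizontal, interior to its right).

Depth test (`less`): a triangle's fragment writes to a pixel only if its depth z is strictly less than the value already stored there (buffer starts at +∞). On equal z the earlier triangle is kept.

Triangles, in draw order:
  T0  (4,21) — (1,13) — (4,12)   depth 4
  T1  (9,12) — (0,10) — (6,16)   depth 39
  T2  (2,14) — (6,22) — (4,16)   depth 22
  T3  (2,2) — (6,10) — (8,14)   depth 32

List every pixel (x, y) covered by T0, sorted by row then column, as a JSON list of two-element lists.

T0:
  2·area = 27
  edge (4, 21)→(1, 13): d=(-3,-8) top-left  bias=+0
  edge (1, 13)→(4, 12): d=(3,-1) top-left  bias=+0
  edge (4, 12)→(4, 21): d=(0,9) right/bottom  bias=-1
    (3,5)@(7, 11): e=[54,0,-27] → ·  [on edge]
    (0,6)@(1, 13): e=[0,0,27] → #  [on edge]
    (1,6)@(3, 13): e=[16,2,9] → #
    (2,6)@(5, 13): e=[32,4,-9] → ·
    (0,7)@(1, 15): e=[-6,6,27] → ·
    (1,7)@(3, 15): e=[10,8,9] → #
    (2,7)@(5, 15): e=[26,10,-9] → ·
    (1,8)@(3, 17): e=[4,14,9] → #
    (2,8)@(5, 17): e=[20,16,-9] → ·
    (1,9)@(3, 19): e=[-2,20,9] → ·
  covered (4 px):
    · · · · ·
    · · · · ·
    · · · · ·
    · · · · ·
    · · · · ·
    · · · · ·
    # # · · ·
    · # · · ·
    · # · · ·
    · · · · ·
    · · · · ·
    · · · · ·
T1:
  2·area = 42  (B↔C swapped to make it positive)
  edge (9, 12)→(6, 16): d=(-3,4) right/bottom  bias=-1
  edge (6, 16)→(0, 10): d=(-6,-6) top-left  bias=+0
  edge (0, 10)→(9, 12): d=(9,2) right/bottom  bias=-1
    (0,5)@(1, 11): e=[35,0,7] → #  [on edge]
    (1,5)@(3, 11): e=[27,12,3] → #
    (2,5)@(5, 11): e=[19,24,-1] → ·
    (0,6)@(1, 13): e=[29,-12,25] → ·
    (1,6)@(3, 13): e=[21,0,21] → #  [on edge]
    (2,6)@(5, 13): e=[13,12,17] → #
    (3,6)@(7, 13): e=[5,24,13] → #
    (4,6)@(9, 13): e=[-3,36,9] → ·
    (1,7)@(3, 15): e=[15,-12,39] → ·
    (2,7)@(5, 15): e=[7,0,35] → #  [on edge]
    (3,7)@(7, 15): e=[-1,12,31] → ·
    (2,8)@(5, 17): e=[1,-12,53] → ·
    (3,8)@(7, 17): e=[-7,0,49] → ·  [on edge]
    (4,9)@(9, 19): e=[-21,0,63] → ·  [on edge]
  covered (6 px):
    · · · · ·
    · · · · ·
    · · · · ·
    · · · · ·
    · · · · ·
    # # · · ·
    · # # # ·
    · · # · ·
    · · · · ·
    · · · · ·
    · · · · ·
    · · · · ·
T2:
  2·area = 8  (B↔C swapped to make it positive)
  edge (2, 14)→(4, 16): d=(2,2) right/bottom  bias=-1
  edge (4, 16)→(6, 22): d=(2,6) right/bottom  bias=-1
  edge (6, 22)→(2, 14): d=(-4,-8) top-left  bias=+0
    (0,3)@(1, 7): e=[-12,0,20] → ·  [on edge]
    (0,6)@(1, 13): e=[0,12,-4] → ·  [on edge]
    (1,6)@(3, 13): e=[-4,0,12] → ·  [on edge]
    (1,7)@(3, 15): e=[0,4,4] → ·  [on edge]
    (2,8)@(5, 17): e=[0,-4,12] → ·  [on edge]
    (2,9)@(5, 19): e=[4,0,4] → ·  [on edge]
    (3,9)@(7, 19): e=[0,-12,20] → ·  [on edge]
    (4,10)@(9, 21): e=[0,-20,28] → ·  [on edge]
  covered (0 px):
    · · · · ·
    · · · · ·
    · · · · ·
    · · · · ·
    · · · · ·
    · · · · ·
    · · · · ·
    · · · · ·
    · · · · ·
    · · · · ·
    · · · · ·
    · · · · ·
T3:
  degenerate (2·area = 0) — covers nothing

Result: [[0,6],[1,6],[1,7],[1,8]]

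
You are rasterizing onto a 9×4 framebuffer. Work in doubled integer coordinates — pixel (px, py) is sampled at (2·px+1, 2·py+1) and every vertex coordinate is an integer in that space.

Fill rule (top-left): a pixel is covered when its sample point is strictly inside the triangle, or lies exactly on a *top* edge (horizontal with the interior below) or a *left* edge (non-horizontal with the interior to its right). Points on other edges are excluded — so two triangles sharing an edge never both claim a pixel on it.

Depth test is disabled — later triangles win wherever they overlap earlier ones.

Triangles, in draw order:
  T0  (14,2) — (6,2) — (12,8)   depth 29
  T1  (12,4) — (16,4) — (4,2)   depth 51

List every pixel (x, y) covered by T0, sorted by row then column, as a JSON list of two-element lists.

T0:
  2·area = 48  (B↔C swapped to make it positive)
  edge (14, 2)→(12, 8): d=(-2,6) right/bottom  bias=-1
  edge (12, 8)→(6, 2): d=(-6,-6) top-left  bias=+0
  edge (6, 2)→(14, 2): d=(8,0) top-left  bias=+0
    (2,0)@(5, 1): e=[56,0,-8] → .  [on edge]
    (3,1)@(7, 3): e=[40,0,8] → X  [on edge]
    (4,1)@(9, 3): e=[28,12,8] → X
    (5,1)@(11, 3): e=[16,24,8] → X
    (6,1)@(13, 3): e=[4,36,8] → X
    (7,1)@(15, 3): e=[-8,48,8] → .
    (3,2)@(7, 5): e=[36,-12,24] → .
    (4,2)@(9, 5): e=[24,0,24] → X  [on edge]
    (6,2)@(13, 5): e=[0,24,24] → .  [on edge]
    (4,3)@(9, 7): e=[20,-12,40] → .
    (5,3)@(11, 7): e=[8,0,40] → X  [on edge]
    (6,3)@(13, 7): e=[-4,12,40] → .
  covered (7 px):
    . . . . . . . . .
    . . . X X X X . .
    . . . . X X . . .
    . . . . . X . . .
T1:
  2·area = 8  (B↔C swapped to make it positive)
  edge (12, 4)→(4, 2): d=(-8,-2) top-left  bias=+0
  edge (4, 2)→(16, 4): d=(12,2) right/bottom  bias=-1
  edge (16, 4)→(12, 4): d=(-4,0) right/bottom  bias=-1
    (4,1)@(9, 3): e=[2,2,4] → X
    (5,1)@(11, 3): e=[6,-2,4] → .
    (4,2)@(9, 5): e=[-14,26,-4] → .
  covered (1 px):
    . . . . . . . . .
    . . . . X . . . .
    . . . . . . . . .
    . . . . . . . . .

Result: [[3,1],[4,1],[5,1],[6,1],[4,2],[5,2],[5,3]]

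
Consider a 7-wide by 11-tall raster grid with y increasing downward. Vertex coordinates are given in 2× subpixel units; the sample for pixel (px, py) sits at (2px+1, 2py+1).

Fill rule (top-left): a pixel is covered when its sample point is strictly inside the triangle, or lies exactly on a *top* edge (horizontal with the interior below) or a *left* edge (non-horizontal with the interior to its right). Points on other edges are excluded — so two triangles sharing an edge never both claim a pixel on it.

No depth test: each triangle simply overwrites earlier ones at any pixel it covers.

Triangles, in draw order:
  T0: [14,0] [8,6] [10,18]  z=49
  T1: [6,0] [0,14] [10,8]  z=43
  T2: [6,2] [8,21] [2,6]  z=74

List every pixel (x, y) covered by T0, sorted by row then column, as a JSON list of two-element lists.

T0:
  2·area = 84  (B↔C swapped to make it positive)
  edge (14, 0)→(10, 18): d=(-4,18) right/bottom  bias=-1
  edge (10, 18)→(8, 6): d=(-2,-12) top-left  bias=+0
  edge (8, 6)→(14, 0): d=(6,-6) top-left  bias=+0
    (6,0)@(13, 1): e=[14,70,0] → █  [on edge]
    (5,1)@(11, 3): e=[42,42,0] → █  [on edge]
    (4,2)@(9, 5): e=[70,14,0] → █  [on edge]
    (6,2)@(13, 5): e=[-2,62,24] → ·
    (3,3)@(7, 7): e=[98,-14,0] → ·  [on edge]
    (4,3)@(9, 7): e=[62,10,12] → █
    (6,3)@(13, 7): e=[-10,58,36] → ·
    (2,4)@(5, 9): e=[126,-42,0] → ·  [on edge]
    (4,4)@(9, 9): e=[54,6,24] → █
    (6,4)@(13, 9): e=[-18,54,48] → ·
    (1,5)@(3, 11): e=[154,-70,0] → ·  [on edge]
    (4,5)@(9, 11): e=[46,2,36] → █
    (0,6)@(1, 13): e=[182,-98,0] → ·  [on edge]
  covered (12 px):
    · · · · · · █
    · · · · · █ █
    · · · · █ █ ·
    · · · · █ █ ·
    · · · · █ █ ·
    · · · · █ █ ·
    · · · · · █ ·
    · · · · · · ·
    · · · · · · ·
    · · · · · · ·
    · · · · · · ·
T1:
  2·area = 104  (B↔C swapped to make it positive)
  edge (6, 0)→(10, 8): d=(4,8) right/bottom  bias=-1
  edge (10, 8)→(0, 14): d=(-10,6) right/bottom  bias=-1
  edge (0, 14)→(6, 0): d=(6,-14) top-left  bias=+0
    (2,1)@(5, 3): e=[20,80,4] → █
    (3,1)@(7, 3): e=[4,68,32] → █
    (4,1)@(9, 3): e=[-12,56,60] → ·
    (2,2)@(5, 5): e=[28,60,16] → █
    (4,2)@(9, 5): e=[-4,36,72] → ·
    (1,3)@(3, 7): e=[52,52,0] → █  [on edge]
    (4,3)@(9, 7): e=[4,16,84] → █
    (5,3)@(11, 7): e=[-12,4,112] → ·
    (1,4)@(3, 9): e=[60,32,12] → █
    (4,4)@(9, 9): e=[12,-4,96] → ·
    (1,5)@(3, 11): e=[68,12,24] → █
    (2,5)@(5, 11): e=[52,0,52] → ·  [on edge]
  covered (13 px):
    · · · · · · ·
    · · █ █ · · ·
    · · █ █ · · ·
    · █ █ █ █ · ·
    · █ █ █ · · ·
    · █ · · · · ·
    █ · · · · · ·
    · · · · · · ·
    · · · · · · ·
    · · · · · · ·
    · · · · · · ·
T2:
  2·area = 84
  edge (6, 2)→(8, 21): d=(2,19) right/bottom  bias=-1
  edge (8, 21)→(2, 6): d=(-6,-15) top-left  bias=+0
  edge (2, 6)→(6, 2): d=(4,-4) top-left  bias=+0
    (3,0)@(7, 1): e=[-21,105,0] → ·  [on edge]
    (2,1)@(5, 3): e=[21,63,0] → █  [on edge]
    (3,1)@(7, 3): e=[-17,93,8] → ·
    (1,2)@(3, 5): e=[63,21,0] → █  [on edge]
    (3,2)@(7, 5): e=[-13,81,16] → ·
    (0,3)@(1, 7): e=[105,-21,0] → ·  [on edge]
    (1,3)@(3, 7): e=[67,9,8] → █
    (3,3)@(7, 7): e=[-9,69,24] → ·
    (1,4)@(3, 9): e=[71,-3,16] → ·
    (2,4)@(5, 9): e=[33,27,24] → █
    (3,4)@(7, 9): e=[-5,57,32] → ·
    (2,5)@(5, 11): e=[37,15,32] → █
  covered (11 px):
    · · · · · · ·
    · · █ · · · ·
    · █ █ · · · ·
    · █ █ · · · ·
    · · █ · · · ·
    · · █ · · · ·
    · · █ █ · · ·
    · · · █ · · ·
    · · · █ · · ·
    · · · · · · ·
    · · · · · · ·

Result: [[6,0],[5,1],[6,1],[4,2],[5,2],[4,3],[5,3],[4,4],[5,4],[4,5],[5,5],[5,6]]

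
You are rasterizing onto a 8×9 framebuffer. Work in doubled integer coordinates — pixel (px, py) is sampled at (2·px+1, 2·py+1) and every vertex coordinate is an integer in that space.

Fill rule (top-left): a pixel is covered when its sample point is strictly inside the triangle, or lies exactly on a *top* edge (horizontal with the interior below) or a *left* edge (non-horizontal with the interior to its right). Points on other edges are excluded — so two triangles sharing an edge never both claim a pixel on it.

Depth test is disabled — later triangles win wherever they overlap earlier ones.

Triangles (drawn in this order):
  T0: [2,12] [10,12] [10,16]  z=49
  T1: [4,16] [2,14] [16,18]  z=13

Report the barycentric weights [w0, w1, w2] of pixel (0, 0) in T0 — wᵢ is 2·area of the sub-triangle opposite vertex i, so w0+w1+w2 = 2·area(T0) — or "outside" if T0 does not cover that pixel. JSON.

T0:
  2·area = 32
  edge (2, 12)→(10, 12): d=(8,0) top-left  bias=+0
  edge (10, 12)→(10, 16): d=(0,4) right/bottom  bias=-1
  edge (10, 16)→(2, 12): d=(-8,-4) top-left  bias=+0
    (2,6)@(5, 13): e=[8,20,4] → X
    (3,6)@(7, 13): e=[8,12,12] → X
    (4,6)@(9, 13): e=[8,4,20] → X
    (5,6)@(11, 13): e=[8,-4,28] → .
    (2,7)@(5, 15): e=[24,20,-12] → .
    (3,7)@(7, 15): e=[24,12,-4] → .
    (4,7)@(9, 15): e=[24,4,4] → X
    (5,7)@(11, 15): e=[24,-4,12] → .
    (4,8)@(9, 17): e=[40,4,-12] → .
  covered (4 px):
    . . . . . . . .
    . . . . . . . .
    . . . . . . . .
    . . . . . . . .
    . . . . . . . .
    . . . . . . . .
    . . X X X . . .
    . . . . X . . .
    . . . . . . . .
T1:
  2·area = 20
  edge (4, 16)→(2, 14): d=(-2,-2) top-left  bias=+0
  edge (2, 14)→(16, 18): d=(14,4) right/bottom  bias=-1
  edge (16, 18)→(4, 16): d=(-12,-2) top-left  bias=+0
    (0,6)@(1, 13): e=[0,-10,30] → .  [on edge]
    (1,7)@(3, 15): e=[0,10,10] → X  [on edge]
    (2,7)@(5, 15): e=[4,2,14] → X
    (3,7)@(7, 15): e=[8,-6,18] → .
    (1,8)@(3, 17): e=[-4,38,-14] → .
    (2,8)@(5, 17): e=[0,30,-10] → .  [on edge]
    (5,8)@(11, 17): e=[12,6,2] → X
    (6,8)@(13, 17): e=[16,-2,6] → .
  covered (3 px):
    . . . . . . . .
    . . . . . . . .
    . . . . . . . .
    . . . . . . . .
    . . . . . . . .
    . . . . . . . .
    . . . . . . . .
    . X X . . . . .
    . . . . . X . .

Result: "outside"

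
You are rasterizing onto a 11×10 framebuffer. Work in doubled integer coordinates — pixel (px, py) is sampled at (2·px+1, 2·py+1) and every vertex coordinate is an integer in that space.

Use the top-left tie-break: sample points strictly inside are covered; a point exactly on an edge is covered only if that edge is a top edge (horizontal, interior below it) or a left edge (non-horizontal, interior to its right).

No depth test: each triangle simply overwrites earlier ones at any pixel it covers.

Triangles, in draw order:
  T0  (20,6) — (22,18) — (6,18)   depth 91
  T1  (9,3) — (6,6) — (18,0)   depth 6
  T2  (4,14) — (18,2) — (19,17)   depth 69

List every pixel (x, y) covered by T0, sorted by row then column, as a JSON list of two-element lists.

T0:
  2·area = 192
  edge (20, 6)→(22, 18): d=(2,12) right/bottom  bias=-1
  edge (22, 18)→(6, 18): d=(-16,0) right/bottom  bias=-1
  edge (6, 18)→(20, 6): d=(14,-12) top-left  bias=+0
    (9,3)@(19, 7): e=[14,176,2] → X
    (10,3)@(21, 7): e=[-10,176,26] → .
    (8,4)@(17, 9): e=[42,144,6] → X
    (10,4)@(21, 9): e=[-6,144,54] → .
    (7,5)@(15, 11): e=[70,112,10] → X
    (10,5)@(21, 11): e=[-2,112,82] → .
    (6,6)@(13, 13): e=[98,80,14] → X
    (10,6)@(21, 13): e=[2,80,110] → X
    (5,7)@(11, 15): e=[126,48,18] → X
    (4,8)@(9, 17): e=[154,16,22] → X
    (4,9)@(9, 19): e=[158,-16,50] → .
    (5,9)@(11, 19): e=[134,-16,74] → .
  covered (24 px):
    . . . . . . . . . . .
    . . . . . . . . . . .
    . . . . . . . . . . .
    . . . . . . . . . X .
    . . . . . . . . X X .
    . . . . . . . X X X .
    . . . . . . X X X X X
    . . . . . X X X X X X
    . . . . X X X X X X X
    . . . . . . . . . . .
T1:
  2·area = 18  (B↔C swapped to make it positive)
  edge (9, 3)→(18, 0): d=(9,-3) top-left  bias=+0
  edge (18, 0)→(6, 6): d=(-12,6) right/bottom  bias=-1
  edge (6, 6)→(9, 3): d=(3,-3) top-left  bias=+0
    (5,0)@(11, 1): e=[-12,30,0] → .  [on edge]
    (7,0)@(15, 1): e=[0,6,12] → X  [on edge]
    (8,0)@(17, 1): e=[6,-6,18] → .
    (4,1)@(9, 3): e=[0,18,0] → X  [on edge]
    (5,1)@(11, 3): e=[6,6,6] → X
    (6,1)@(13, 3): e=[12,-6,12] → .
    (7,1)@(15, 3): e=[18,-18,18] → .
    (1,2)@(3, 5): e=[0,30,-12] → .  [on edge]
    (3,2)@(7, 5): e=[12,6,0] → X  [on edge]
    (4,2)@(9, 5): e=[18,-6,6] → .
    (5,2)@(11, 5): e=[24,-18,12] → .
    (2,3)@(5, 7): e=[24,-6,0] → .  [on edge]
    (1,4)@(3, 9): e=[36,-18,0] → .  [on edge]
    (0,5)@(1, 11): e=[48,-30,0] → .  [on edge]
  covered (4 px):
    . . . . . . . X . . .
    . . . . X X . . . . .
    . . . X . . . . . . .
    . . . . . . . . . . .
    . . . . . . . . . . .
    . . . . . . . . . . .
    . . . . . . . . . . .
    . . . . . . . . . . .
    . . . . . . . . . . .
    . . . . . . . . . . .
T2:
  2·area = 222
  edge (4, 14)→(18, 2): d=(14,-12) top-left  bias=+0
  edge (18, 2)→(19, 17): d=(1,15) right/bottom  bias=-1
  edge (19, 17)→(4, 14): d=(-15,-3) top-left  bias=+0
    (8,1)@(17, 3): e=[2,16,204] → X
    (9,1)@(19, 3): e=[26,-14,210] → .
    (7,2)@(15, 5): e=[6,48,168] → X
    (9,2)@(19, 5): e=[54,-12,180] → .
    (6,3)@(13, 7): e=[10,80,132] → X
    (9,3)@(19, 7): e=[82,-10,150] → .
    (5,4)@(11, 9): e=[14,112,96] → X
    (9,4)@(19, 9): e=[110,-8,120] → .
    (4,5)@(9, 11): e=[18,144,60] → X
    (9,5)@(19, 11): e=[138,-6,90] → .
    (3,6)@(7, 13): e=[22,176,24] → X
    (9,6)@(19, 13): e=[166,-4,60] → .
    (4,7)@(9, 15): e=[74,148,0] → X  [on edge]
    (9,8)@(19, 17): e=[222,0,0] → .  [on edge]
  covered (26 px):
    . . . . . . . . . . .
    . . . . . . . . X . .
    . . . . . . . X X . .
    . . . . . . X X X . .
    . . . . . X X X X . .
    . . . . X X X X X . .
    . . . X X X X X X . .
    . . . . X X X X X . .
    . . . . . . . . . . .
    . . . . . . . . . . .

Result: [[9,3],[8,4],[9,4],[7,5],[8,5],[9,5],[6,6],[7,6],[8,6],[9,6],[10,6],[5,7],[6,7],[7,7],[8,7],[9,7],[10,7],[4,8],[5,8],[6,8],[7,8],[8,8],[9,8],[10,8]]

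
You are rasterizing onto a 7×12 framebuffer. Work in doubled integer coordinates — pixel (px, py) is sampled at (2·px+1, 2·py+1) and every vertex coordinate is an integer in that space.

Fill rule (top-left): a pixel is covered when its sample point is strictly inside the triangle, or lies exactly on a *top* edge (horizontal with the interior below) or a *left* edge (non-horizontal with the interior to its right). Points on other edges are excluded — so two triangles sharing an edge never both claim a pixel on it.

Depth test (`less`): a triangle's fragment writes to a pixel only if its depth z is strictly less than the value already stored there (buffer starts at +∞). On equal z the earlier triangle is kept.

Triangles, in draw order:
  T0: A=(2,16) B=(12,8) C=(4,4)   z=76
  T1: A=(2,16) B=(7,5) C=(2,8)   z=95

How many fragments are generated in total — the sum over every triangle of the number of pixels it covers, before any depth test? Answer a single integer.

T0:
  2·area = 104  (B↔C swapped to make it positive)
  edge (2, 16)→(4, 4): d=(2,-12) top-left  bias=+0
  edge (4, 4)→(12, 8): d=(8,4) right/bottom  bias=-1
  edge (12, 8)→(2, 16): d=(-10,8) right/bottom  bias=-1
    (2,2)@(5, 5): e=[14,4,86] → X
    (3,2)@(7, 5): e=[38,-4,70] → .
    (2,3)@(5, 7): e=[18,20,66] → X
    (3,3)@(7, 7): e=[42,12,50] → X
    (4,3)@(9, 7): e=[66,4,34] → X
    (5,3)@(11, 7): e=[90,-4,18] → .
    (2,4)@(5, 9): e=[22,36,46] → X
    (5,4)@(11, 9): e=[94,12,-2] → .
    (1,5)@(3, 11): e=[2,60,42] → X
    (4,5)@(9, 11): e=[74,36,-6] → .
    (1,6)@(3, 13): e=[6,76,22] → X
    (3,6)@(7, 13): e=[54,60,-10] → .
  covered (13 px):
    . . . . . . .
    . . . . . . .
    . . X . . . .
    . . X X X . .
    . . X X X . .
    . X X X . . .
    . X X . . . .
    . X . . . . .
    . . . . . . .
    . . . . . . .
    . . . . . . .
    . . . . . . .
T1:
  2·area = 40  (B↔C swapped to make it positive)
  edge (2, 16)→(2, 8): d=(0,-8) top-left  bias=+0
  edge (2, 8)→(7, 5): d=(5,-3) top-left  bias=+0
  edge (7, 5)→(2, 16): d=(-5,11) right/bottom  bias=-1
    (3,2)@(7, 5): e=[40,0,0] → .  [on edge]
    (2,3)@(5, 7): e=[24,4,12] → X
    (3,3)@(7, 7): e=[40,10,-10] → .
    (1,4)@(3, 9): e=[8,8,24] → X
    (3,4)@(7, 9): e=[40,20,-20] → .
    (1,5)@(3, 11): e=[8,18,14] → X
    (2,5)@(5, 11): e=[24,24,-8] → .
    (1,6)@(3, 13): e=[8,28,4] → X
    (2,6)@(5, 13): e=[24,34,-18] → .
    (1,7)@(3, 15): e=[8,38,-6] → .
  covered (5 px):
    . . . . . . .
    . . . . . . .
    . . . . . . .
    . . X . . . .
    . X X . . . .
    . X . . . . .
    . X . . . . .
    . . . . . . .
    . . . . . . .
    . . . . . . .
    . . . . . . .
    . . . . . . .

Answer: 18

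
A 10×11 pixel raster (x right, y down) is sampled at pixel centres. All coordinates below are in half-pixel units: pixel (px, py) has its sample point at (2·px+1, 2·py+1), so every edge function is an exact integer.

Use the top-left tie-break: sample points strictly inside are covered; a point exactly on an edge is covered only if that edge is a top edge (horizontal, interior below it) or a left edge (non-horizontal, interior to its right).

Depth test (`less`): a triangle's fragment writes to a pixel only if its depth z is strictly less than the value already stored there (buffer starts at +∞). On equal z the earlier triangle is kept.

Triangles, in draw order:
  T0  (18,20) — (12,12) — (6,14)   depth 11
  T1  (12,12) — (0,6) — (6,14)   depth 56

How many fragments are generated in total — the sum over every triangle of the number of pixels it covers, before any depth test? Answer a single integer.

T0:
  2·area = 60  (B↔C swapped to make it positive)
  edge (18, 20)→(6, 14): d=(-12,-6) top-left  bias=+0
  edge (6, 14)→(12, 12): d=(6,-2) top-left  bias=+0
  edge (12, 12)→(18, 20): d=(6,8) right/bottom  bias=-1
    (7,5)@(15, 11): e=[90,0,-30] → .  [on edge]
    (4,6)@(9, 13): e=[30,0,30] → X  [on edge]
    (5,6)@(11, 13): e=[42,4,14] → X
    (6,6)@(13, 13): e=[54,8,-2] → .
    (1,7)@(3, 15): e=[-30,0,90] → .  [on edge]
    (4,7)@(9, 15): e=[6,12,42] → X
    (6,7)@(13, 15): e=[30,20,10] → X
    (7,7)@(15, 15): e=[42,24,-6] → .
    (4,8)@(9, 17): e=[-18,24,54] → .
    (5,8)@(11, 17): e=[-6,28,38] → .
    (6,8)@(13, 17): e=[6,32,22] → X
    (7,8)@(15, 17): e=[18,36,6] → X
  covered (8 px):
    . . . . . . . . . .
    . . . . . . . . . .
    . . . . . . . . . .
    . . . . . . . . . .
    . . . . . . . . . .
    . . . . . . . . . .
    . . . . X X . . . .
    . . . . X X X . . .
    . . . . . . X X . .
    . . . . . . . . X .
    . . . . . . . . . .
T1:
  2·area = 60  (B↔C swapped to make it positive)
  edge (12, 12)→(6, 14): d=(-6,2) right/bottom  bias=-1
  edge (6, 14)→(0, 6): d=(-6,-8) top-left  bias=+0
  edge (0, 6)→(12, 12): d=(12,6) right/bottom  bias=-1
    (0,3)@(1, 7): e=[52,2,6] → X
    (1,3)@(3, 7): e=[48,18,-6] → .
    (0,4)@(1, 9): e=[40,-10,30] → .
    (1,4)@(3, 9): e=[36,6,18] → X
    (2,4)@(5, 9): e=[32,22,6] → X
    (3,4)@(7, 9): e=[28,38,-6] → .
    (1,5)@(3, 11): e=[24,-6,42] → .
    (2,5)@(5, 11): e=[20,10,30] → X
    (3,5)@(7, 11): e=[16,26,18] → X
    (4,5)@(9, 11): e=[12,42,6] → X
    (5,5)@(11, 11): e=[8,58,-6] → .
    (7,5)@(15, 11): e=[0,90,-30] → .  [on edge]
    (4,6)@(9, 13): e=[0,30,30] → .  [on edge]
    (1,7)@(3, 15): e=[0,-30,90] → .  [on edge]
  covered (7 px):
    . . . . . . . . . .
    . . . . . . . . . .
    . . . . . . . . . .
    X . . . . . . . . .
    . X X . . . . . . .
    . . X X X . . . . .
    . . . X . . . . . .
    . . . . . . . . . .
    . . . . . . . . . .
    . . . . . . . . . .
    . . . . . . . . . .

Result: 15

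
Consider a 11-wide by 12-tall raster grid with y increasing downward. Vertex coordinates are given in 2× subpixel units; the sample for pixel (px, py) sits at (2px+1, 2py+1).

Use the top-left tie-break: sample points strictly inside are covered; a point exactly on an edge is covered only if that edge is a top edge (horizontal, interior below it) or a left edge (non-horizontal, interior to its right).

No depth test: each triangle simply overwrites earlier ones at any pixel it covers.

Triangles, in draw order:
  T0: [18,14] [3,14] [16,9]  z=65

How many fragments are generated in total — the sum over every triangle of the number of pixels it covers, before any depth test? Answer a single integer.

T0:
  2·area = 75
  edge (18, 14)→(3, 14): d=(-15,0) right/bottom  bias=-1
  edge (3, 14)→(16, 9): d=(13,-5) top-left  bias=+0
  edge (16, 9)→(18, 14): d=(2,5) right/bottom  bias=-1
    (5,5)@(11, 11): e=[45,1,29] → #
    (6,5)@(13, 11): e=[45,11,19] → #
    (7,5)@(15, 11): e=[45,21,9] → #
    (8,5)@(17, 11): e=[45,31,-1] → ·
    (3,6)@(7, 13): e=[15,7,53] → #
    (4,6)@(9, 13): e=[15,17,43] → #
    (8,6)@(17, 13): e=[15,57,3] → #
    (9,6)@(19, 13): e=[15,67,-7] → ·
    (3,7)@(7, 15): e=[-15,33,57] → ·
    (4,7)@(9, 15): e=[-15,43,47] → ·
    (5,7)@(11, 15): e=[-15,53,37] → ·
    (6,7)@(13, 15): e=[-15,63,27] → ·
  covered (9 px):
    · · · · · · · · · · ·
    · · · · · · · · · · ·
    · · · · · · · · · · ·
    · · · · · · · · · · ·
    · · · · · · · · · · ·
    · · · · · # # # · · ·
    · · · # # # # # # · ·
    · · · · · · · · · · ·
    · · · · · · · · · · ·
    · · · · · · · · · · ·
    · · · · · · · · · · ·
    · · · · · · · · · · ·

Final: 9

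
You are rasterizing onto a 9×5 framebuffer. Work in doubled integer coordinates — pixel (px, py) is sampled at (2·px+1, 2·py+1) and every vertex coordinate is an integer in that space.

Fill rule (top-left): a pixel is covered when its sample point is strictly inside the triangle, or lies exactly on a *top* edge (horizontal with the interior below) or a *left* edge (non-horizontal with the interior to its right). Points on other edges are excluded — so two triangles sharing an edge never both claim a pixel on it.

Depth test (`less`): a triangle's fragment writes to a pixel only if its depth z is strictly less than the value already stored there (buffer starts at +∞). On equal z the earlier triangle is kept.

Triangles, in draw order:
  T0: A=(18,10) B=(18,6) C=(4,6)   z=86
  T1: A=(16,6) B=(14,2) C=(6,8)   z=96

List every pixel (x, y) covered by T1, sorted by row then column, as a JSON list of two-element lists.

T0:
  2·area = 56  (B↔C swapped to make it positive)
  edge (18, 10)→(4, 6): d=(-14,-4) top-left  bias=+0
  edge (4, 6)→(18, 6): d=(14,0) top-left  bias=+0
  edge (18, 6)→(18, 10): d=(0,4) right/bottom  bias=-1
    (4,3)@(9, 7): e=[6,14,36] → #
    (5,3)@(11, 7): e=[14,14,28] → #
    (6,3)@(13, 7): e=[22,14,20] → #
    (7,3)@(15, 7): e=[30,14,12] → #
    (8,3)@(17, 7): e=[38,14,4] → #
    (4,4)@(9, 9): e=[-22,42,36] → ·
    (5,4)@(11, 9): e=[-14,42,28] → ·
    (6,4)@(13, 9): e=[-6,42,20] → ·
    (7,4)@(15, 9): e=[2,42,12] → #
  covered (7 px):
    · · · · · · · · ·
    · · · · · · · · ·
    · · · · · · · · ·
    · · · · # # # # #
    · · · · · · · # #
T1:
  2·area = 44  (B↔C swapped to make it positive)
  edge (16, 6)→(6, 8): d=(-10,2) right/bottom  bias=-1
  edge (6, 8)→(14, 2): d=(8,-6) top-left  bias=+0
  edge (14, 2)→(16, 6): d=(2,4) right/bottom  bias=-1
    (6,1)@(13, 3): e=[36,2,6] → #
    (7,1)@(15, 3): e=[32,14,-2] → ·
    (5,2)@(11, 5): e=[20,6,18] → #
    (7,2)@(15, 5): e=[12,30,2] → #
    (8,2)@(17, 5): e=[8,42,-6] → ·
    (4,3)@(9, 7): e=[4,10,30] → #
    (5,3)@(11, 7): e=[0,22,22] → ·  [on edge]
    (6,3)@(13, 7): e=[-4,34,14] → ·
    (7,3)@(15, 7): e=[-8,46,6] → ·
    (0,4)@(1, 9): e=[0,-22,66] → ·  [on edge]
    (4,4)@(9, 9): e=[-16,26,34] → ·
  covered (5 px):
    · · · · · · · · ·
    · · · · · · # · ·
    · · · · · # # # ·
    · · · · # · · · ·
    · · · · · · · · ·

Final: [[6,1],[5,2],[6,2],[7,2],[4,3]]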